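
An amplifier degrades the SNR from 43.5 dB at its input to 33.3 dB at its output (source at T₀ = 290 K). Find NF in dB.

NF (dB) = SNR_in(dB) − SNR_out(dB) when the source is at T₀
NF = 43.5 − 33.3 = 10.2 dB

10.2 dB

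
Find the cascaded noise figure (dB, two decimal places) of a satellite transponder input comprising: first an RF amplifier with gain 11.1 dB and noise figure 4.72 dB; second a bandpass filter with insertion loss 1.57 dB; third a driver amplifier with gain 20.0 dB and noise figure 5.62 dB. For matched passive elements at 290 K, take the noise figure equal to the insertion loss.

Convert to linear (a loss of L dB is a gain of −L dB): F_i = 10^(NF_i/10), G_i = 10^(G_i,dB/10)
  Stage 1: F_1 = 10^(4.72/10) = 2.965, G_1 = 10^(11.1/10) = 12.88
  Stage 2: F_2 = 10^(1.57/10) = 1.435, G_2 = 10^(−1.57/10) = 0.6966
  Stage 3: F_3 = 10^(5.62/10) = 3.648, G_3 = 10^(20.0/10) = 100.0
Friis cascade:
  F = 2.965 + (1.435 − 1)/12.88 + (3.648 − 1)/8.974 = 3.294
NF = 10 log₁₀(3.294) = 5.18 dB

5.18 dB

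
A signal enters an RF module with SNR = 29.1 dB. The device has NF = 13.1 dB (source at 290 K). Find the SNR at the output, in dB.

By definition F = SNR_in/SNR_out, so in dB: SNR_out = SNR_in − NF
SNR_out = 29.1 − 13.1 = 16.0 dB

16.0 dB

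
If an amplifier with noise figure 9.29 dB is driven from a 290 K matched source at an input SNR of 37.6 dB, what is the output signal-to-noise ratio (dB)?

28.31 dB

By definition F = SNR_in/SNR_out, so in dB: SNR_out = SNR_in − NF
SNR_out = 37.6 − 9.29 = 28.31 dB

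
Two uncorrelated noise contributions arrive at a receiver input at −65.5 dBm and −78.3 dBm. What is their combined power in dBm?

−65.3 dBm

Convert to linear, add, convert back:
P₁ = 2.82×10⁻¹⁰ W, P₂ = 1.48×10⁻¹¹ W
P_tot = 2.97×10⁻¹⁰ W → 10 log₁₀(P_tot / 10⁻³) = −65.3 dBm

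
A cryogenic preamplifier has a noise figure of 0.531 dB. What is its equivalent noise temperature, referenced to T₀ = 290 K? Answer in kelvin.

F = 10^(0.531/10) = 1.13006
T_e = (F − 1)·T₀ = (1.13006 − 1) × 290 = 37.7 K

37.7 K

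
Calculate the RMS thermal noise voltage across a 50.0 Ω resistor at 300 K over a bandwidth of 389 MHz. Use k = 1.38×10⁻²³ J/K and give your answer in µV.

17.9 µV

V_n = √(4kTRB)
4kTRB = 4 × 1.38×10⁻²³ × 300 × 5.00×10¹ × 3.89×10⁸ = 3.22×10⁻¹⁰ V²
V_n = √(3.22×10⁻¹⁰) = 1.79×10⁻⁵ V = 17.9 µV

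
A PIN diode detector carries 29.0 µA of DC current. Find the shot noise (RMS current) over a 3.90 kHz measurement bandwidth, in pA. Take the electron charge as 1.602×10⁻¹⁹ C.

I_n = √(2qI·B)
2qI·B = 2 × 1.602×10⁻¹⁹ × 2.90×10⁻⁵ × 3.90×10³ = 3.62×10⁻²⁰ A²
I_n = √(3.62×10⁻²⁰) = 1.90×10⁻¹⁰ A = 190 pA

190 pA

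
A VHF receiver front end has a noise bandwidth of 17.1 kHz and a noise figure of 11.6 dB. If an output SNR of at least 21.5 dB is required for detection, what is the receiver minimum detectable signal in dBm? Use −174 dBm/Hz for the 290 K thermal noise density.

Sensitivity = −174 + 10 log₁₀(B) + NF + SNR_min
= −174 + 42.33 + 11.6 + 21.5
= −98.57 dBm → −98.6 dBm

−98.6 dBm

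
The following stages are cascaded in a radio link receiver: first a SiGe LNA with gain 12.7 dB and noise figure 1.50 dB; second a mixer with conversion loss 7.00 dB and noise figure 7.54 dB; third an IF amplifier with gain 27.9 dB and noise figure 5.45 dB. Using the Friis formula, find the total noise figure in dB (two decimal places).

3.69 dB

Convert to linear (a loss of L dB is a gain of −L dB): F_i = 10^(NF_i/10), G_i = 10^(G_i,dB/10)
  Stage 1: F_1 = 10^(1.50/10) = 1.413, G_1 = 10^(12.7/10) = 18.62
  Stage 2: F_2 = 10^(7.54/10) = 5.675, G_2 = 10^(−7.00/10) = 0.1995
  Stage 3: F_3 = 10^(5.45/10) = 3.508, G_3 = 10^(27.9/10) = 616.6
Friis cascade:
  F = 1.413 + (5.675 − 1)/18.62 + (3.508 − 1)/3.715 = 2.339
NF = 10 log₁₀(2.339) = 3.69 dB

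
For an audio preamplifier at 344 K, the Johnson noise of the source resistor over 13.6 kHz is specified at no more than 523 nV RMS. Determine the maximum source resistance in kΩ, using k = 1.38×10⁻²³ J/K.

1.06 kΩ

Johnson–Nyquist: V_n = √(4kTRB) ⇒ R = V_n² / (4kTB)
4kTB = 4 × 1.38×10⁻²³ × 344 × 1.36×10⁴ = 2.58×10⁻¹⁶
R = (5.23×10⁻⁷)² / 2.58×10⁻¹⁶ = 1.06×10³ Ω = 1.06 kΩ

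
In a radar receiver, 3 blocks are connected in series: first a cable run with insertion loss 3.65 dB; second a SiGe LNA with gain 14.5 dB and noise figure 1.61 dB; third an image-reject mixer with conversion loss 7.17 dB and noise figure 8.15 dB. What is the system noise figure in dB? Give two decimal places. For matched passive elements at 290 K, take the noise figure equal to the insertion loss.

Convert to linear (a loss of L dB is a gain of −L dB): F_i = 10^(NF_i/10), G_i = 10^(G_i,dB/10)
  Stage 1: F_1 = 10^(3.65/10) = 2.317, G_1 = 10^(−3.65/10) = 0.4315
  Stage 2: F_2 = 10^(1.61/10) = 1.449, G_2 = 10^(14.5/10) = 28.18
  Stage 3: F_3 = 10^(8.15/10) = 6.531, G_3 = 10^(−7.17/10) = 0.1919
Friis cascade:
  F = 2.317 + (1.449 − 1)/0.4315 + (6.531 − 1)/12.16 = 3.812
NF = 10 log₁₀(3.812) = 5.81 dB

5.81 dB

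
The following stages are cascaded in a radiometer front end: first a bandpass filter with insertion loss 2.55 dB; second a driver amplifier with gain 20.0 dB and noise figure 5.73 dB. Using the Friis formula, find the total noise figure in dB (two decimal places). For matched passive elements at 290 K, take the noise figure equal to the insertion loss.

8.28 dB

Convert to linear (a loss of L dB is a gain of −L dB): F_i = 10^(NF_i/10), G_i = 10^(G_i,dB/10)
  Stage 1: F_1 = 10^(2.55/10) = 1.799, G_1 = 10^(−2.55/10) = 0.5559
  Stage 2: F_2 = 10^(5.73/10) = 3.741, G_2 = 10^(20.0/10) = 100.0
Friis cascade:
  F = 1.799 + (3.741 − 1)/0.5559 = 6.730
NF = 10 log₁₀(6.730) = 8.28 dB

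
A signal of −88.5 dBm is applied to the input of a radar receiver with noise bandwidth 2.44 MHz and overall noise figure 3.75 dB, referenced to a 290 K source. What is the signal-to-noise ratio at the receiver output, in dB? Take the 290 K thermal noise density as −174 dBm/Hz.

Noise floor: N = −174 + 10 log₁₀(B) + NF
10 log₁₀(2.44×10⁶) = 63.87 dB
N = −174 + 63.87 + 3.75 = −106.38 dBm
SNR = P_sig − N = −88.5 − (−106.38) = 17.88 dB → 17.9 dB

17.9 dB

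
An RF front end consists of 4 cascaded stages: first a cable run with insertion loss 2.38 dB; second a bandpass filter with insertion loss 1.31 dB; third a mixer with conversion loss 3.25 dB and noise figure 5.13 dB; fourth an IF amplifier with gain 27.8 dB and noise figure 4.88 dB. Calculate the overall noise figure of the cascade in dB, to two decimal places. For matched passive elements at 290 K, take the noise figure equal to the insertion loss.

12.52 dB

Convert to linear (a loss of L dB is a gain of −L dB): F_i = 10^(NF_i/10), G_i = 10^(G_i,dB/10)
  Stage 1: F_1 = 10^(2.38/10) = 1.730, G_1 = 10^(−2.38/10) = 0.5781
  Stage 2: F_2 = 10^(1.31/10) = 1.352, G_2 = 10^(−1.31/10) = 0.7396
  Stage 3: F_3 = 10^(5.13/10) = 3.258, G_3 = 10^(−3.25/10) = 0.4732
  Stage 4: F_4 = 10^(4.88/10) = 3.076, G_4 = 10^(27.8/10) = 602.6
Friis cascade:
  F = 1.730 + (1.352 − 1)/0.5781 + (3.258 − 1)/0.4276 + (3.076 − 1)/0.2023 = 17.88
NF = 10 log₁₀(17.88) = 12.52 dB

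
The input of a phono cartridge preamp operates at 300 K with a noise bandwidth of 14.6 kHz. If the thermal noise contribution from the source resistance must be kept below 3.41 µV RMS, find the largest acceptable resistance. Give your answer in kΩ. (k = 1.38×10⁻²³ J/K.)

Johnson–Nyquist: V_n = √(4kTRB) ⇒ R = V_n² / (4kTB)
4kTB = 4 × 1.38×10⁻²³ × 300 × 1.46×10⁴ = 2.42×10⁻¹⁶
R = (3.41×10⁻⁶)² / 2.42×10⁻¹⁶ = 4.81×10⁴ Ω = 48.1 kΩ

48.1 kΩ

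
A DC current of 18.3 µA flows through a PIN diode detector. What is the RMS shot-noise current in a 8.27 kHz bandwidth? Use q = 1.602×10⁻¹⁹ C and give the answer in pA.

I_n = √(2qI·B)
2qI·B = 2 × 1.602×10⁻¹⁹ × 1.83×10⁻⁵ × 8.27×10³ = 4.85×10⁻²⁰ A²
I_n = √(4.85×10⁻²⁰) = 2.20×10⁻¹⁰ A = 220 pA

220 pA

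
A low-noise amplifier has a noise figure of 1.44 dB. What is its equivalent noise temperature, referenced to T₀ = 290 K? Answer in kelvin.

114 K

F = 10^(1.44/10) = 1.39316
T_e = (F − 1)·T₀ = (1.39316 − 1) × 290 = 114 K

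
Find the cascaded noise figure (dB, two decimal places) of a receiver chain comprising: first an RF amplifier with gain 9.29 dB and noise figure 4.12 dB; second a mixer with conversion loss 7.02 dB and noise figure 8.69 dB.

Convert to linear (a loss of L dB is a gain of −L dB): F_i = 10^(NF_i/10), G_i = 10^(G_i,dB/10)
  Stage 1: F_1 = 10^(4.12/10) = 2.582, G_1 = 10^(9.29/10) = 8.492
  Stage 2: F_2 = 10^(8.69/10) = 7.396, G_2 = 10^(−7.02/10) = 0.1986
Friis cascade:
  F = 2.582 + (7.396 − 1)/8.492 = 3.335
NF = 10 log₁₀(3.335) = 5.23 dB

5.23 dB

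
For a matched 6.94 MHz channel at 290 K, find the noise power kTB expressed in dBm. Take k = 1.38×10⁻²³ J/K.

−105.6 dBm

P_n = kTB = 1.38×10⁻²³ × 290 × 6.94×10⁶ = 2.78×10⁻¹⁴ W
In dBm: 10 log₁₀(2.78×10⁻¹⁴ / 10⁻³) = −105.6 dBm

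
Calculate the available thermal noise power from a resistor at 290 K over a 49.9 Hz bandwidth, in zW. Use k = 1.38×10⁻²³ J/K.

200 zW

P_n = kTB = 1.38×10⁻²³ × 290 × 4.99×10¹ = 2.00×10⁻¹⁹ W = 200 zW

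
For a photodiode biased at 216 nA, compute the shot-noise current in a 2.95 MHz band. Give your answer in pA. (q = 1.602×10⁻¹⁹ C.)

452 pA

I_n = √(2qI·B)
2qI·B = 2 × 1.602×10⁻¹⁹ × 2.16×10⁻⁷ × 2.95×10⁶ = 2.04×10⁻¹⁹ A²
I_n = √(2.04×10⁻¹⁹) = 4.52×10⁻¹⁰ A = 452 pA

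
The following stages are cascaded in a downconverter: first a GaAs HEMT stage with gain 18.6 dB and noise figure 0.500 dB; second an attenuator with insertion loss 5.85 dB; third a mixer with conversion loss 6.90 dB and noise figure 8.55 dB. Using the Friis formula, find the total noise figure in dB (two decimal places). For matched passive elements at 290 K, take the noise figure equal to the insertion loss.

1.73 dB

Convert to linear (a loss of L dB is a gain of −L dB): F_i = 10^(NF_i/10), G_i = 10^(G_i,dB/10)
  Stage 1: F_1 = 10^(0.500/10) = 1.122, G_1 = 10^(18.6/10) = 72.44
  Stage 2: F_2 = 10^(5.85/10) = 3.846, G_2 = 10^(−5.85/10) = 0.2600
  Stage 3: F_3 = 10^(8.55/10) = 7.161, G_3 = 10^(−6.90/10) = 0.2042
Friis cascade:
  F = 1.122 + (3.846 − 1)/72.44 + (7.161 − 1)/18.84 = 1.488
NF = 10 log₁₀(1.488) = 1.73 dB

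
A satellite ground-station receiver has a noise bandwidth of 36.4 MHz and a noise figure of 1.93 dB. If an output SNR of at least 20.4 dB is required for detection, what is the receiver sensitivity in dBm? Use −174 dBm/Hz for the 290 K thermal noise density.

−76.1 dBm

Sensitivity = −174 + 10 log₁₀(B) + NF + SNR_min
= −174 + 75.61 + 1.93 + 20.4
= −76.06 dBm → −76.1 dBm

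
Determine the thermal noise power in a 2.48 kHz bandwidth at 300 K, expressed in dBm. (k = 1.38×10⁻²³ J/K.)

P_n = kTB = 1.38×10⁻²³ × 300 × 2.48×10³ = 1.03×10⁻¹⁷ W
In dBm: 10 log₁₀(1.03×10⁻¹⁷ / 10⁻³) = −139.9 dBm

−139.9 dBm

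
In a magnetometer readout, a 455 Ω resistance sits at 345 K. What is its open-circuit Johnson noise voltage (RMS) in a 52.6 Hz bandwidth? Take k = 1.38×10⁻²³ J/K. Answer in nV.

21.3 nV

V_n = √(4kTRB)
4kTRB = 4 × 1.38×10⁻²³ × 345 × 4.55×10² × 5.26×10¹ = 4.56×10⁻¹⁶ V²
V_n = √(4.56×10⁻¹⁶) = 2.13×10⁻⁸ V = 21.3 nV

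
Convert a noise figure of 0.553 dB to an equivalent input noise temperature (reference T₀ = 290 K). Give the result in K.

39.4 K

F = 10^(0.553/10) = 1.1358
T_e = (F − 1)·T₀ = (1.1358 − 1) × 290 = 39.4 K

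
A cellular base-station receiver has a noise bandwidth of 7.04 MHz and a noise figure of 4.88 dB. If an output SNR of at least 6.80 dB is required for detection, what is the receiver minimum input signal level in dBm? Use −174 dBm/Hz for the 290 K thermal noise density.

Sensitivity = −174 + 10 log₁₀(B) + NF + SNR_min
= −174 + 68.48 + 4.88 + 6.80
= −93.84 dBm → −93.8 dBm

−93.8 dBm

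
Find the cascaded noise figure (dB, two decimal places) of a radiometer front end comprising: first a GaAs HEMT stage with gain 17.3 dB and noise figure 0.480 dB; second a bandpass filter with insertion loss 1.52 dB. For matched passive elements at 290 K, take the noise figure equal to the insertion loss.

0.51 dB

Convert to linear (a loss of L dB is a gain of −L dB): F_i = 10^(NF_i/10), G_i = 10^(G_i,dB/10)
  Stage 1: F_1 = 10^(0.480/10) = 1.117, G_1 = 10^(17.3/10) = 53.70
  Stage 2: F_2 = 10^(1.52/10) = 1.419, G_2 = 10^(−1.52/10) = 0.7047
Friis cascade:
  F = 1.117 + (1.419 − 1)/53.70 = 1.125
NF = 10 log₁₀(1.125) = 0.51 dB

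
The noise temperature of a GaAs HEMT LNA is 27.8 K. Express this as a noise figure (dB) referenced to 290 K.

F = 1 + T_e/T₀ = 1 + 27.8/290 = 1.09586
NF = 10 log₁₀(1.09586) = 0.398 dB

0.398 dB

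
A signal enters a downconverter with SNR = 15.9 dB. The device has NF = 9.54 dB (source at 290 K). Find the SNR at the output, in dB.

By definition F = SNR_in/SNR_out, so in dB: SNR_out = SNR_in − NF
SNR_out = 15.9 − 9.54 = 6.36 dB

6.36 dB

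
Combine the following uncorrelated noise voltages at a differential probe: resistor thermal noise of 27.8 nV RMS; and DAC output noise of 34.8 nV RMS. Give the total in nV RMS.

Uncorrelated sources add in power (mean-square): V_tot = √(ΣV_i²)
V_tot = √[(2.78×10⁻⁸)² + (3.48×10⁻⁸)²] = 4.45×10⁻⁸ V = 44.5 nV

44.5 nV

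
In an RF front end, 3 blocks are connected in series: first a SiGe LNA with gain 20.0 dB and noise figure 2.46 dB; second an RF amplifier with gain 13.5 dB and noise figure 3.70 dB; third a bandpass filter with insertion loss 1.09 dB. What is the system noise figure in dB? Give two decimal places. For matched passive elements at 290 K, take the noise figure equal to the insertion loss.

Convert to linear (a loss of L dB is a gain of −L dB): F_i = 10^(NF_i/10), G_i = 10^(G_i,dB/10)
  Stage 1: F_1 = 10^(2.46/10) = 1.762, G_1 = 10^(20.0/10) = 100.0
  Stage 2: F_2 = 10^(3.70/10) = 2.344, G_2 = 10^(13.5/10) = 22.39
  Stage 3: F_3 = 10^(1.09/10) = 1.285, G_3 = 10^(−1.09/10) = 0.7780
Friis cascade:
  F = 1.762 + (2.344 − 1)/100.0 + (1.285 − 1)/2239 = 1.776
NF = 10 log₁₀(1.776) = 2.49 dB

2.49 dB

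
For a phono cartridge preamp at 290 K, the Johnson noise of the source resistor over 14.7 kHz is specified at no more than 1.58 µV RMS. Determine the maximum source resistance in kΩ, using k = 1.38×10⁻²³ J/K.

Johnson–Nyquist: V_n = √(4kTRB) ⇒ R = V_n² / (4kTB)
4kTB = 4 × 1.38×10⁻²³ × 290 × 1.47×10⁴ = 2.35×10⁻¹⁶
R = (1.58×10⁻⁶)² / 2.35×10⁻¹⁶ = 1.06×10⁴ Ω = 10.6 kΩ

10.6 kΩ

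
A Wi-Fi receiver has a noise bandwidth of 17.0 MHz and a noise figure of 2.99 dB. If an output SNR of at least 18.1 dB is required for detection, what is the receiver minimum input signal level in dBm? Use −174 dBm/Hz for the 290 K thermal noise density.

Sensitivity = −174 + 10 log₁₀(B) + NF + SNR_min
= −174 + 72.3 + 2.99 + 18.1
= −80.61 dBm → −80.6 dBm

−80.6 dBm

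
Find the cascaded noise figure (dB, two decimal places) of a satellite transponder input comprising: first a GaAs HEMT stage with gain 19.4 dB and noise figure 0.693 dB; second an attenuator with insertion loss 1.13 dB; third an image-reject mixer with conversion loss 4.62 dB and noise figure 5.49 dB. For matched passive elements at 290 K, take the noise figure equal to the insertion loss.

Convert to linear (a loss of L dB is a gain of −L dB): F_i = 10^(NF_i/10), G_i = 10^(G_i,dB/10)
  Stage 1: F_1 = 10^(0.693/10) = 1.173, G_1 = 10^(19.4/10) = 87.10
  Stage 2: F_2 = 10^(1.13/10) = 1.297, G_2 = 10^(−1.13/10) = 0.7709
  Stage 3: F_3 = 10^(5.49/10) = 3.540, G_3 = 10^(−4.62/10) = 0.3451
Friis cascade:
  F = 1.173 + (1.297 − 1)/87.10 + (3.540 − 1)/67.14 = 1.214
NF = 10 log₁₀(1.214) = 0.84 dB

0.84 dB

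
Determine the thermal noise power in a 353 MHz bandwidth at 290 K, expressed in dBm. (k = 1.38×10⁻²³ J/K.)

P_n = kTB = 1.38×10⁻²³ × 290 × 3.53×10⁸ = 1.41×10⁻¹² W
In dBm: 10 log₁₀(1.41×10⁻¹² / 10⁻³) = −88.5 dBm

−88.5 dBm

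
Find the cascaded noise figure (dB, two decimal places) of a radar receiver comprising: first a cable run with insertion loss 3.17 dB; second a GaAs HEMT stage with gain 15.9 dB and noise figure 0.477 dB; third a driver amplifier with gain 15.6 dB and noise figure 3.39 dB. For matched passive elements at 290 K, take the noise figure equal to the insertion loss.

Convert to linear (a loss of L dB is a gain of −L dB): F_i = 10^(NF_i/10), G_i = 10^(G_i,dB/10)
  Stage 1: F_1 = 10^(3.17/10) = 2.075, G_1 = 10^(−3.17/10) = 0.4819
  Stage 2: F_2 = 10^(0.477/10) = 1.116, G_2 = 10^(15.9/10) = 38.90
  Stage 3: F_3 = 10^(3.39/10) = 2.183, G_3 = 10^(15.6/10) = 36.31
Friis cascade:
  F = 2.075 + (1.116 − 1)/0.4819 + (2.183 − 1)/18.75 = 2.379
NF = 10 log₁₀(2.379) = 3.76 dB

3.76 dB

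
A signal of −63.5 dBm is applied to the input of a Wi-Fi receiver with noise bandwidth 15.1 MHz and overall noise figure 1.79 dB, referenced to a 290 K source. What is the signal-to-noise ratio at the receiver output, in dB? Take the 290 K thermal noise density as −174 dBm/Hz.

36.9 dB

Noise floor: N = −174 + 10 log₁₀(B) + NF
10 log₁₀(1.51×10⁷) = 71.79 dB
N = −174 + 71.79 + 1.79 = −100.42 dBm
SNR = P_sig − N = −63.5 − (−100.42) = 36.92 dB → 36.9 dB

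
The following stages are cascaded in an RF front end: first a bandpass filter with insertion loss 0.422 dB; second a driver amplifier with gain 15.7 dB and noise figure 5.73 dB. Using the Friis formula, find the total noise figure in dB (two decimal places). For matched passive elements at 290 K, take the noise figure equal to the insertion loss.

6.15 dB

Convert to linear (a loss of L dB is a gain of −L dB): F_i = 10^(NF_i/10), G_i = 10^(G_i,dB/10)
  Stage 1: F_1 = 10^(0.422/10) = 1.102, G_1 = 10^(−0.422/10) = 0.9074
  Stage 2: F_2 = 10^(5.73/10) = 3.741, G_2 = 10^(15.7/10) = 37.15
Friis cascade:
  F = 1.102 + (3.741 − 1)/0.9074 = 4.123
NF = 10 log₁₀(4.123) = 6.15 dB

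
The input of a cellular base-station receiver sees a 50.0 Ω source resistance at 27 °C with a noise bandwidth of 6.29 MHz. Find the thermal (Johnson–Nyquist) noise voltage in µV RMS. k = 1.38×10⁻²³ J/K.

2.28 µV

T = 27 °C + 273.15 = 300.15 K
V_n = √(4kTRB)
4kTRB = 4 × 1.38×10⁻²³ × 300.15 × 5.00×10¹ × 6.29×10⁶ = 5.21×10⁻¹² V²
V_n = √(5.21×10⁻¹²) = 2.28×10⁻⁶ V = 2.28 µV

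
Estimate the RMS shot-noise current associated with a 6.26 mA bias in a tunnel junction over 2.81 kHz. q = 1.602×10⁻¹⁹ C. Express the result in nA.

I_n = √(2qI·B)
2qI·B = 2 × 1.602×10⁻¹⁹ × 6.26×10⁻³ × 2.81×10³ = 5.64×10⁻¹⁸ A²
I_n = √(5.64×10⁻¹⁸) = 2.37×10⁻⁹ A = 2.37 nA

2.37 nA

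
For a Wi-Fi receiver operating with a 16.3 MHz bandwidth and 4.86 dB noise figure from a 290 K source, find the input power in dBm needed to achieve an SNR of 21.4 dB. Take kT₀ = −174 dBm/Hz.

−75.6 dBm

Sensitivity = −174 + 10 log₁₀(B) + NF + SNR_min
= −174 + 72.12 + 4.86 + 21.4
= −75.62 dBm → −75.6 dBm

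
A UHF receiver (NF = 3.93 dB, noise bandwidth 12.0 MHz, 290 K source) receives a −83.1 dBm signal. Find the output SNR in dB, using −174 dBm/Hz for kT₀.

Noise floor: N = −174 + 10 log₁₀(B) + NF
10 log₁₀(1.20×10⁷) = 70.79 dB
N = −174 + 70.79 + 3.93 = −99.28 dBm
SNR = P_sig − N = −83.1 − (−99.28) = 16.18 dB → 16.2 dB

16.2 dB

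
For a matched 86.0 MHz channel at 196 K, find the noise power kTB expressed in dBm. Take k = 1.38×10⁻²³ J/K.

−96.3 dBm

P_n = kTB = 1.38×10⁻²³ × 196 × 8.60×10⁷ = 2.33×10⁻¹³ W
In dBm: 10 log₁₀(2.33×10⁻¹³ / 10⁻³) = −96.3 dBm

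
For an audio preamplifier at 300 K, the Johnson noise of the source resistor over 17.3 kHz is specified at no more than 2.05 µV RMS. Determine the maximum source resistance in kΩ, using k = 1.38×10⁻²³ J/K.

Johnson–Nyquist: V_n = √(4kTRB) ⇒ R = V_n² / (4kTB)
4kTB = 4 × 1.38×10⁻²³ × 300 × 1.73×10⁴ = 2.86×10⁻¹⁶
R = (2.05×10⁻⁶)² / 2.86×10⁻¹⁶ = 1.47×10⁴ Ω = 14.7 kΩ

14.7 kΩ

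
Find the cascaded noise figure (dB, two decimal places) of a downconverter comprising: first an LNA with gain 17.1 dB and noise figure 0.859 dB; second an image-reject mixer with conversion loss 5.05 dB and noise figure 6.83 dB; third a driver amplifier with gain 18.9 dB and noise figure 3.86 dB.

1.41 dB

Convert to linear (a loss of L dB is a gain of −L dB): F_i = 10^(NF_i/10), G_i = 10^(G_i,dB/10)
  Stage 1: F_1 = 10^(0.859/10) = 1.219, G_1 = 10^(17.1/10) = 51.29
  Stage 2: F_2 = 10^(6.83/10) = 4.819, G_2 = 10^(−5.05/10) = 0.3126
  Stage 3: F_3 = 10^(3.86/10) = 2.432, G_3 = 10^(18.9/10) = 77.62
Friis cascade:
  F = 1.219 + (4.819 − 1)/51.29 + (2.432 − 1)/16.03 = 1.383
NF = 10 log₁₀(1.383) = 1.41 dB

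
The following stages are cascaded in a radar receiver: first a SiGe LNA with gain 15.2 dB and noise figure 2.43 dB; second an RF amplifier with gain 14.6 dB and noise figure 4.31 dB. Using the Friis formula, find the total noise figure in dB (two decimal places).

Convert to linear (a loss of L dB is a gain of −L dB): F_i = 10^(NF_i/10), G_i = 10^(G_i,dB/10)
  Stage 1: F_1 = 10^(2.43/10) = 1.750, G_1 = 10^(15.2/10) = 33.11
  Stage 2: F_2 = 10^(4.31/10) = 2.698, G_2 = 10^(14.6/10) = 28.84
Friis cascade:
  F = 1.750 + (2.698 − 1)/33.11 = 1.801
NF = 10 log₁₀(1.801) = 2.56 dB

2.56 dB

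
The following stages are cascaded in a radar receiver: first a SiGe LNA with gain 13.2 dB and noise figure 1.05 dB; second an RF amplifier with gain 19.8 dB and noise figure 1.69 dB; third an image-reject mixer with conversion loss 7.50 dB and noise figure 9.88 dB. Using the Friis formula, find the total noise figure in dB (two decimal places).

1.14 dB

Convert to linear (a loss of L dB is a gain of −L dB): F_i = 10^(NF_i/10), G_i = 10^(G_i,dB/10)
  Stage 1: F_1 = 10^(1.05/10) = 1.274, G_1 = 10^(13.2/10) = 20.89
  Stage 2: F_2 = 10^(1.69/10) = 1.476, G_2 = 10^(19.8/10) = 95.50
  Stage 3: F_3 = 10^(9.88/10) = 9.727, G_3 = 10^(−7.50/10) = 0.1778
Friis cascade:
  F = 1.274 + (1.476 − 1)/20.89 + (9.727 − 1)/1995 = 1.301
NF = 10 log₁₀(1.301) = 1.14 dB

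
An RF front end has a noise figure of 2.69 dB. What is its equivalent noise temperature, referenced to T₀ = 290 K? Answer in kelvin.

F = 10^(2.69/10) = 1.8578
T_e = (F − 1)·T₀ = (1.8578 − 1) × 290 = 249 K

249 K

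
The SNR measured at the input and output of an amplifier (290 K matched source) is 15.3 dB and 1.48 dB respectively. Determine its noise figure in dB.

13.82 dB

NF (dB) = SNR_in(dB) − SNR_out(dB) when the source is at T₀
NF = 15.3 − 1.48 = 13.82 dB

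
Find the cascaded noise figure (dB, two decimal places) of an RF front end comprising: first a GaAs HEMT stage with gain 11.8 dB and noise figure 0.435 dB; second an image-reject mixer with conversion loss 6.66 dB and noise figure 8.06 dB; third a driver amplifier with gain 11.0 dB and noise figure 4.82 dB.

Convert to linear (a loss of L dB is a gain of −L dB): F_i = 10^(NF_i/10), G_i = 10^(G_i,dB/10)
  Stage 1: F_1 = 10^(0.435/10) = 1.105, G_1 = 10^(11.8/10) = 15.14
  Stage 2: F_2 = 10^(8.06/10) = 6.397, G_2 = 10^(−6.66/10) = 0.2158
  Stage 3: F_3 = 10^(4.82/10) = 3.034, G_3 = 10^(11.0/10) = 12.59
Friis cascade:
  F = 1.105 + (6.397 − 1)/15.14 + (3.034 − 1)/3.266 = 2.085
NF = 10 log₁₀(2.085) = 3.19 dB

3.19 dB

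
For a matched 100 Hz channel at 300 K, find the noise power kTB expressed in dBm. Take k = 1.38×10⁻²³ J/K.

P_n = kTB = 1.38×10⁻²³ × 300 × 1.00×10² = 4.14×10⁻¹⁹ W
In dBm: 10 log₁₀(4.14×10⁻¹⁹ / 10⁻³) = −153.8 dBm

−153.8 dBm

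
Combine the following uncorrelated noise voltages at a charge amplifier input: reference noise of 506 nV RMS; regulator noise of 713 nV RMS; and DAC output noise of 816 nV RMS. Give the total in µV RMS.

Uncorrelated sources add in power (mean-square): V_tot = √(ΣV_i²)
V_tot = √[(5.06×10⁻⁷)² + (7.13×10⁻⁷)² + (8.16×10⁻⁷)²] = 1.20×10⁻⁶ V = 1.20 µV

1.20 µV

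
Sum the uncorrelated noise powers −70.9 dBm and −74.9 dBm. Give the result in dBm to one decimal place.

−69.4 dBm

Convert to linear, add, convert back:
P₁ = 8.13×10⁻¹¹ W, P₂ = 3.24×10⁻¹¹ W
P_tot = 1.14×10⁻¹⁰ W → 10 log₁₀(P_tot / 10⁻³) = −69.4 dBm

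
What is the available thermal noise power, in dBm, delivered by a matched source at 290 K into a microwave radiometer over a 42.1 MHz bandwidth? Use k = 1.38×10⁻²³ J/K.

−97.7 dBm

P_n = kTB = 1.38×10⁻²³ × 290 × 4.21×10⁷ = 1.68×10⁻¹³ W
In dBm: 10 log₁₀(1.68×10⁻¹³ / 10⁻³) = −97.7 dBm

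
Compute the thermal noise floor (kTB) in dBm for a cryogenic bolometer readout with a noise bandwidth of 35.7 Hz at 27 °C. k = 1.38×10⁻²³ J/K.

−158.3 dBm

T = 27 °C + 273.15 = 300.15 K
P_n = kTB = 1.38×10⁻²³ × 300.15 × 3.57×10¹ = 1.48×10⁻¹⁹ W
In dBm: 10 log₁₀(1.48×10⁻¹⁹ / 10⁻³) = −158.3 dBm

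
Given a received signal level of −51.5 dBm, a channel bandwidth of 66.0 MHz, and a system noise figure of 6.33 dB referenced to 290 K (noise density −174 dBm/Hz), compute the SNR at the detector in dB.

38.0 dB

Noise floor: N = −174 + 10 log₁₀(B) + NF
10 log₁₀(6.60×10⁷) = 78.2 dB
N = −174 + 78.2 + 6.33 = −89.47 dBm
SNR = P_sig − N = −51.5 − (−89.47) = 37.97 dB → 38.0 dB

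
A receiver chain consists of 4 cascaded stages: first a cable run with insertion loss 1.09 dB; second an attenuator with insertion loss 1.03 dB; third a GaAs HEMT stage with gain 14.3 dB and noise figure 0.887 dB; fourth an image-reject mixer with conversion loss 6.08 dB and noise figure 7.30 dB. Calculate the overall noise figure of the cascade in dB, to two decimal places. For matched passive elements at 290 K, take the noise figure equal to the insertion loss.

Convert to linear (a loss of L dB is a gain of −L dB): F_i = 10^(NF_i/10), G_i = 10^(G_i,dB/10)
  Stage 1: F_1 = 10^(1.09/10) = 1.285, G_1 = 10^(−1.09/10) = 0.7780
  Stage 2: F_2 = 10^(1.03/10) = 1.268, G_2 = 10^(−1.03/10) = 0.7889
  Stage 3: F_3 = 10^(0.887/10) = 1.227, G_3 = 10^(14.3/10) = 26.92
  Stage 4: F_4 = 10^(7.30/10) = 5.370, G_4 = 10^(−6.08/10) = 0.2466
Friis cascade:
  F = 1.285 + (1.268 − 1)/0.7780 + (1.227 − 1)/0.6138 + (5.370 − 1)/16.52 = 2.263
NF = 10 log₁₀(2.263) = 3.55 dB

3.55 dB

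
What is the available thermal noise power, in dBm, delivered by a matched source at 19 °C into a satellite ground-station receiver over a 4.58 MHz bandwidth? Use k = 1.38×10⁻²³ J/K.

T = 19 °C + 273.15 = 292.15 K
P_n = kTB = 1.38×10⁻²³ × 292.15 × 4.58×10⁶ = 1.85×10⁻¹⁴ W
In dBm: 10 log₁₀(1.85×10⁻¹⁴ / 10⁻³) = −107.3 dBm

−107.3 dBm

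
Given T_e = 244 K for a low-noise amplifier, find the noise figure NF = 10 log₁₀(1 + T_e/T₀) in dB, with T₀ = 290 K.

2.65 dB

F = 1 + T_e/T₀ = 1 + 244/290 = 1.84138
NF = 10 log₁₀(1.84138) = 2.65 dB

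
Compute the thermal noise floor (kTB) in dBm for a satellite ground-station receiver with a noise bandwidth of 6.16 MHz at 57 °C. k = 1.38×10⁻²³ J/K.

T = 57 °C + 273.15 = 330.15 K
P_n = kTB = 1.38×10⁻²³ × 330.15 × 6.16×10⁶ = 2.81×10⁻¹⁴ W
In dBm: 10 log₁₀(2.81×10⁻¹⁴ / 10⁻³) = −105.5 dBm

−105.5 dBm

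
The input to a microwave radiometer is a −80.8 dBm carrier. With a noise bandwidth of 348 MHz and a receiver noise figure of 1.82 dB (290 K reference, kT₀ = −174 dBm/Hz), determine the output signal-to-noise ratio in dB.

6.0 dB

Noise floor: N = −174 + 10 log₁₀(B) + NF
10 log₁₀(3.48×10⁸) = 85.42 dB
N = −174 + 85.42 + 1.82 = −86.76 dBm
SNR = P_sig − N = −80.8 − (−86.76) = 5.96 dB → 6.0 dB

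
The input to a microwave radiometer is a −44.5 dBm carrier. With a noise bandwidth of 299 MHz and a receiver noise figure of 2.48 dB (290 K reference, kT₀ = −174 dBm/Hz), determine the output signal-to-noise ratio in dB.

42.3 dB

Noise floor: N = −174 + 10 log₁₀(B) + NF
10 log₁₀(2.99×10⁸) = 84.76 dB
N = −174 + 84.76 + 2.48 = −86.76 dBm
SNR = P_sig − N = −44.5 − (−86.76) = 42.26 dB → 42.3 dB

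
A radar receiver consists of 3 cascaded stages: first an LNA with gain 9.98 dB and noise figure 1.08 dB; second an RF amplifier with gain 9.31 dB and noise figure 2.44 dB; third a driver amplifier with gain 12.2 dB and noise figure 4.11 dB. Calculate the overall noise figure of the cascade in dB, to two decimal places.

Convert to linear (a loss of L dB is a gain of −L dB): F_i = 10^(NF_i/10), G_i = 10^(G_i,dB/10)
  Stage 1: F_1 = 10^(1.08/10) = 1.282, G_1 = 10^(9.98/10) = 9.954
  Stage 2: F_2 = 10^(2.44/10) = 1.754, G_2 = 10^(9.31/10) = 8.531
  Stage 3: F_3 = 10^(4.11/10) = 2.576, G_3 = 10^(12.2/10) = 16.60
Friis cascade:
  F = 1.282 + (1.754 − 1)/9.954 + (2.576 − 1)/84.92 = 1.377
NF = 10 log₁₀(1.377) = 1.39 dB

1.39 dB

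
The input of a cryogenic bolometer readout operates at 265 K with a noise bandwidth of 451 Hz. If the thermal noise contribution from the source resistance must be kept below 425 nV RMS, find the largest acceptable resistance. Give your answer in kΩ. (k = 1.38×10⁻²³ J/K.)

Johnson–Nyquist: V_n = √(4kTRB) ⇒ R = V_n² / (4kTB)
4kTB = 4 × 1.38×10⁻²³ × 265 × 4.51×10² = 6.60×10⁻¹⁸
R = (4.25×10⁻⁷)² / 6.60×10⁻¹⁸ = 2.74×10⁴ Ω = 27.4 kΩ

27.4 kΩ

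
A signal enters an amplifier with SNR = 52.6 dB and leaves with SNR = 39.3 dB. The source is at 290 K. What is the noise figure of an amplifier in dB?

NF (dB) = SNR_in(dB) − SNR_out(dB) when the source is at T₀
NF = 52.6 − 39.3 = 13.3 dB

13.3 dB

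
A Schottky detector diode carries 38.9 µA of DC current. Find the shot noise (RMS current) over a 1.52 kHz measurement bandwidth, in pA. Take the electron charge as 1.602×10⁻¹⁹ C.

I_n = √(2qI·B)
2qI·B = 2 × 1.602×10⁻¹⁹ × 3.89×10⁻⁵ × 1.52×10³ = 1.89×10⁻²⁰ A²
I_n = √(1.89×10⁻²⁰) = 1.38×10⁻¹⁰ A = 138 pA

138 pA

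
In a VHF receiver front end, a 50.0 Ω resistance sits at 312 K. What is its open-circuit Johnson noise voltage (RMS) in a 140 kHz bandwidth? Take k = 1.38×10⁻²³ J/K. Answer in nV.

V_n = √(4kTRB)
4kTRB = 4 × 1.38×10⁻²³ × 312 × 5.00×10¹ × 1.40×10⁵ = 1.21×10⁻¹³ V²
V_n = √(1.21×10⁻¹³) = 3.47×10⁻⁷ V = 347 nV

347 nV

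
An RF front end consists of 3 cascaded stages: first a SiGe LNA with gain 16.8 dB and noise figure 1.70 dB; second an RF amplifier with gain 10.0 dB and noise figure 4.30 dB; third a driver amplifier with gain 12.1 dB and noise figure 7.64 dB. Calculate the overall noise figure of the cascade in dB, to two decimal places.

1.83 dB

Convert to linear (a loss of L dB is a gain of −L dB): F_i = 10^(NF_i/10), G_i = 10^(G_i,dB/10)
  Stage 1: F_1 = 10^(1.70/10) = 1.479, G_1 = 10^(16.8/10) = 47.86
  Stage 2: F_2 = 10^(4.30/10) = 2.692, G_2 = 10^(10.0/10) = 10.00
  Stage 3: F_3 = 10^(7.64/10) = 5.808, G_3 = 10^(12.1/10) = 16.22
Friis cascade:
  F = 1.479 + (2.692 − 1)/47.86 + (5.808 − 1)/478.6 = 1.524
NF = 10 log₁₀(1.524) = 1.83 dB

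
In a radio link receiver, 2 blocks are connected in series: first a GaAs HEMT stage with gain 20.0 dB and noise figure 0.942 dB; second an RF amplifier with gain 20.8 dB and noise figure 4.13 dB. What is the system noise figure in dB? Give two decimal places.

Convert to linear (a loss of L dB is a gain of −L dB): F_i = 10^(NF_i/10), G_i = 10^(G_i,dB/10)
  Stage 1: F_1 = 10^(0.942/10) = 1.242, G_1 = 10^(20.0/10) = 100.0
  Stage 2: F_2 = 10^(4.13/10) = 2.588, G_2 = 10^(20.8/10) = 120.2
Friis cascade:
  F = 1.242 + (2.588 − 1)/100.0 = 1.258
NF = 10 log₁₀(1.258) = 1.00 dB

1.00 dB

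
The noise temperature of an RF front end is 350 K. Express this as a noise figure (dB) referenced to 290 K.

3.44 dB

F = 1 + T_e/T₀ = 1 + 350/290 = 2.2069
NF = 10 log₁₀(2.2069) = 3.44 dB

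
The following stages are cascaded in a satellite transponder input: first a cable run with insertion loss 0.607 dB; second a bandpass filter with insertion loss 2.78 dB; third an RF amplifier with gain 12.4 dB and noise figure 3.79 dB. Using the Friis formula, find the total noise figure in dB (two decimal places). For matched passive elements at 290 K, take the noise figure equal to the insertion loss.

7.18 dB

Convert to linear (a loss of L dB is a gain of −L dB): F_i = 10^(NF_i/10), G_i = 10^(G_i,dB/10)
  Stage 1: F_1 = 10^(0.607/10) = 1.150, G_1 = 10^(−0.607/10) = 0.8696
  Stage 2: F_2 = 10^(2.78/10) = 1.897, G_2 = 10^(−2.78/10) = 0.5272
  Stage 3: F_3 = 10^(3.79/10) = 2.393, G_3 = 10^(12.4/10) = 17.38
Friis cascade:
  F = 1.150 + (1.897 − 1)/0.8696 + (2.393 − 1)/0.4585 = 5.220
NF = 10 log₁₀(5.220) = 7.18 dB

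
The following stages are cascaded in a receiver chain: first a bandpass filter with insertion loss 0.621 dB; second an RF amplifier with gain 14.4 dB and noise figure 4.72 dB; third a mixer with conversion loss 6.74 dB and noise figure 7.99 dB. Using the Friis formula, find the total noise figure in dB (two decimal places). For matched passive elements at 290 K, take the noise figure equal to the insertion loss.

Convert to linear (a loss of L dB is a gain of −L dB): F_i = 10^(NF_i/10), G_i = 10^(G_i,dB/10)
  Stage 1: F_1 = 10^(0.621/10) = 1.154, G_1 = 10^(−0.621/10) = 0.8668
  Stage 2: F_2 = 10^(4.72/10) = 2.965, G_2 = 10^(14.4/10) = 27.54
  Stage 3: F_3 = 10^(7.99/10) = 6.295, G_3 = 10^(−6.74/10) = 0.2118
Friis cascade:
  F = 1.154 + (2.965 − 1)/0.8668 + (6.295 − 1)/23.87 = 3.642
NF = 10 log₁₀(3.642) = 5.61 dB

5.61 dB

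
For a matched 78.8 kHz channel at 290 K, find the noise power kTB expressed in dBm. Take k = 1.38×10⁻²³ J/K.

P_n = kTB = 1.38×10⁻²³ × 290 × 7.88×10⁴ = 3.15×10⁻¹⁶ W
In dBm: 10 log₁₀(3.15×10⁻¹⁶ / 10⁻³) = −125.0 dBm

−125.0 dBm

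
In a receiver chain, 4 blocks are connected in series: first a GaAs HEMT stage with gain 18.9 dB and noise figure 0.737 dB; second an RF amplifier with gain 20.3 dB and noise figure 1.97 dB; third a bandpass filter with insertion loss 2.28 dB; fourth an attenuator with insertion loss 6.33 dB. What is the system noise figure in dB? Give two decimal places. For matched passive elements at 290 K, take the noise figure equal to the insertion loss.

Convert to linear (a loss of L dB is a gain of −L dB): F_i = 10^(NF_i/10), G_i = 10^(G_i,dB/10)
  Stage 1: F_1 = 10^(0.737/10) = 1.185, G_1 = 10^(18.9/10) = 77.62
  Stage 2: F_2 = 10^(1.97/10) = 1.574, G_2 = 10^(20.3/10) = 107.2
  Stage 3: F_3 = 10^(2.28/10) = 1.690, G_3 = 10^(−2.28/10) = 0.5916
  Stage 4: F_4 = 10^(6.33/10) = 4.295, G_4 = 10^(−6.33/10) = 0.2328
Friis cascade:
  F = 1.185 + (1.574 − 1)/77.62 + (1.690 − 1)/8318 + (4.295 − 1)/4920 = 1.193
NF = 10 log₁₀(1.193) = 0.77 dB

0.77 dB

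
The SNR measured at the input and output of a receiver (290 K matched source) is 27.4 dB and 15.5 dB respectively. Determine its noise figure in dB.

NF (dB) = SNR_in(dB) − SNR_out(dB) when the source is at T₀
NF = 27.4 − 15.5 = 11.9 dB

11.9 dB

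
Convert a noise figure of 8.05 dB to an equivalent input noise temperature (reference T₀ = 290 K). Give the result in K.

1561 K

F = 10^(8.05/10) = 6.38263
T_e = (F − 1)·T₀ = (6.38263 − 1) × 290 = 1561 K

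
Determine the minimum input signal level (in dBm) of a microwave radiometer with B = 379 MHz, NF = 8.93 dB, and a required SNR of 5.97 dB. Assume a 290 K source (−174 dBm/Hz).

−73.3 dBm

Sensitivity = −174 + 10 log₁₀(B) + NF + SNR_min
= −174 + 85.79 + 8.93 + 5.97
= −73.31 dBm → −73.3 dBm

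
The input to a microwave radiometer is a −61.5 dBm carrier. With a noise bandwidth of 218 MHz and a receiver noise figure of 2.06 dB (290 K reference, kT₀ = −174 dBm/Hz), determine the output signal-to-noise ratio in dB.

27.1 dB

Noise floor: N = −174 + 10 log₁₀(B) + NF
10 log₁₀(2.18×10⁸) = 83.38 dB
N = −174 + 83.38 + 2.06 = −88.56 dBm
SNR = P_sig − N = −61.5 − (−88.56) = 27.06 dB → 27.1 dB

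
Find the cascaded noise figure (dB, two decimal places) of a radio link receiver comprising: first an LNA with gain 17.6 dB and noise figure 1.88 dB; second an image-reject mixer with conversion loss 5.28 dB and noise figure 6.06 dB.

2.03 dB

Convert to linear (a loss of L dB is a gain of −L dB): F_i = 10^(NF_i/10), G_i = 10^(G_i,dB/10)
  Stage 1: F_1 = 10^(1.88/10) = 1.542, G_1 = 10^(17.6/10) = 57.54
  Stage 2: F_2 = 10^(6.06/10) = 4.036, G_2 = 10^(−5.28/10) = 0.2965
Friis cascade:
  F = 1.542 + (4.036 − 1)/57.54 = 1.594
NF = 10 log₁₀(1.594) = 2.03 dB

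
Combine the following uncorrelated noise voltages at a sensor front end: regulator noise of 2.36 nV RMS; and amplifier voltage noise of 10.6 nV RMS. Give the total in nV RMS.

10.9 nV

Uncorrelated sources add in power (mean-square): V_tot = √(ΣV_i²)
V_tot = √[(2.36×10⁻⁹)² + (1.06×10⁻⁸)²] = 1.09×10⁻⁸ V = 10.9 nV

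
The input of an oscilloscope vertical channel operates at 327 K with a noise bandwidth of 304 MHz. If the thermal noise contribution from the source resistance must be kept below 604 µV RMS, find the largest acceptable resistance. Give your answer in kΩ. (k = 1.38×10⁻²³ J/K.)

Johnson–Nyquist: V_n = √(4kTRB) ⇒ R = V_n² / (4kTB)
4kTB = 4 × 1.38×10⁻²³ × 327 × 3.04×10⁸ = 5.49×10⁻¹²
R = (6.04×10⁻⁴)² / 5.49×10⁻¹² = 6.65×10⁴ Ω = 66.5 kΩ

66.5 kΩ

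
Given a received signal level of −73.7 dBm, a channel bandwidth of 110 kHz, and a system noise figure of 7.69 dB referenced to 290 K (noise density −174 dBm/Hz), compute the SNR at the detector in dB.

42.2 dB

Noise floor: N = −174 + 10 log₁₀(B) + NF
10 log₁₀(1.10×10⁵) = 50.41 dB
N = −174 + 50.41 + 7.69 = −115.90 dBm
SNR = P_sig − N = −73.7 − (−115.90) = 42.20 dB → 42.2 dB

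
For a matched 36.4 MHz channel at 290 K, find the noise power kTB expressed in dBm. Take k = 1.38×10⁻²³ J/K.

−98.4 dBm

P_n = kTB = 1.38×10⁻²³ × 290 × 3.64×10⁷ = 1.46×10⁻¹³ W
In dBm: 10 log₁₀(1.46×10⁻¹³ / 10⁻³) = −98.4 dBm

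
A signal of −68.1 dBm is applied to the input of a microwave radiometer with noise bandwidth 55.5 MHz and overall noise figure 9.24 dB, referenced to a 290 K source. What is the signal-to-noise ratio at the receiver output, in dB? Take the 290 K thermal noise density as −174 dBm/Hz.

Noise floor: N = −174 + 10 log₁₀(B) + NF
10 log₁₀(5.55×10⁷) = 77.44 dB
N = −174 + 77.44 + 9.24 = −87.32 dBm
SNR = P_sig − N = −68.1 − (−87.32) = 19.22 dB → 19.2 dB

19.2 dB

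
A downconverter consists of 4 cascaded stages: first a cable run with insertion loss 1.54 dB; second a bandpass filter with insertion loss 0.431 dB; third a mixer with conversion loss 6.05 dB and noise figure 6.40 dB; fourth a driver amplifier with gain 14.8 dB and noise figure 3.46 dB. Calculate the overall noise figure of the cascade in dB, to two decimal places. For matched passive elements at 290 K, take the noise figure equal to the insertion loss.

11.64 dB

Convert to linear (a loss of L dB is a gain of −L dB): F_i = 10^(NF_i/10), G_i = 10^(G_i,dB/10)
  Stage 1: F_1 = 10^(1.54/10) = 1.426, G_1 = 10^(−1.54/10) = 0.7015
  Stage 2: F_2 = 10^(0.431/10) = 1.104, G_2 = 10^(−0.431/10) = 0.9055
  Stage 3: F_3 = 10^(6.40/10) = 4.365, G_3 = 10^(−6.05/10) = 0.2483
  Stage 4: F_4 = 10^(3.46/10) = 2.218, G_4 = 10^(14.8/10) = 30.20
Friis cascade:
  F = 1.426 + (1.104 − 1)/0.7015 + (4.365 − 1)/0.6352 + (2.218 − 1)/0.1577 = 14.60
NF = 10 log₁₀(14.60) = 11.64 dB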